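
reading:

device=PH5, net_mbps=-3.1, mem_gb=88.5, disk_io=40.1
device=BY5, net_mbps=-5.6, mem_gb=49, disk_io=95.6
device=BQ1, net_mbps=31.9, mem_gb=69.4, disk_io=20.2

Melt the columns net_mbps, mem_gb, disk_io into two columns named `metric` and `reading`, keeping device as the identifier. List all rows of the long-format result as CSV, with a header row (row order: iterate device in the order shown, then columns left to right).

device,metric,reading
PH5,net_mbps,-3.1
PH5,mem_gb,88.5
PH5,disk_io,40.1
BY5,net_mbps,-5.6
BY5,mem_gb,49
BY5,disk_io,95.6
BQ1,net_mbps,31.9
BQ1,mem_gb,69.4
BQ1,disk_io,20.2

Each (device, column) pair becomes one row: 3 × 3 = 9 rows.
For example, (PH5, net_mbps) → reading=-3.1.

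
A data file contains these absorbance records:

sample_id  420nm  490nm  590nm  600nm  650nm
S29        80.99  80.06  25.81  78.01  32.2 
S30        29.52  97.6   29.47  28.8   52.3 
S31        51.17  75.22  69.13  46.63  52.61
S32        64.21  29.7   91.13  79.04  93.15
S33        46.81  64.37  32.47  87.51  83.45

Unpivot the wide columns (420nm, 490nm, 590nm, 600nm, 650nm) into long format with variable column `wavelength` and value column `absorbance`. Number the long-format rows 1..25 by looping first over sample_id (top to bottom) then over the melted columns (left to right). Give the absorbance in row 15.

25 rows total (5 × 5). Row 15: index ⌊(15-1)/5⌋ = 2 into sample_id → S31; (15-1) mod 5 = 4 into the melted columns → 650nm.
So row 15 is (S31, 650nm, 52.61); absorbance = 52.61.

52.61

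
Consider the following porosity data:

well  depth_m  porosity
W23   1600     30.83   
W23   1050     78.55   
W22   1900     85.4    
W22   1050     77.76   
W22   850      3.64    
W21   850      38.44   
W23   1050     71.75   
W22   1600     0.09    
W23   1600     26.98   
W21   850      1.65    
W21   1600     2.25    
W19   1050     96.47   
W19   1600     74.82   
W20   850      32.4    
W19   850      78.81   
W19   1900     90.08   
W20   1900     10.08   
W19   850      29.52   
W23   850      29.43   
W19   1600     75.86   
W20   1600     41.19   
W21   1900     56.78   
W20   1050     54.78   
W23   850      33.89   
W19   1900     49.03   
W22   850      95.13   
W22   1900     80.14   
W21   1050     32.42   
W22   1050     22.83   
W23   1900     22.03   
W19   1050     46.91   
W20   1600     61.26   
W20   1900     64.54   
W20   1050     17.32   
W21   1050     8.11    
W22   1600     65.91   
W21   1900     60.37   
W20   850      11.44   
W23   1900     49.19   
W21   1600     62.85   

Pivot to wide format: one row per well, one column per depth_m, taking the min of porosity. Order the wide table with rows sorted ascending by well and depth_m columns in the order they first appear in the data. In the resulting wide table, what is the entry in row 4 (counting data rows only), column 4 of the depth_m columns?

3.64

With rows sorted ascending by well, row 4 is well=W22. depth_m columns in first-appearance order: 1600, 1050, 1900, 850; column 4 is 850.
Long rows with well=W22, depth_m=850: min(3.64, 95.13) = 3.64.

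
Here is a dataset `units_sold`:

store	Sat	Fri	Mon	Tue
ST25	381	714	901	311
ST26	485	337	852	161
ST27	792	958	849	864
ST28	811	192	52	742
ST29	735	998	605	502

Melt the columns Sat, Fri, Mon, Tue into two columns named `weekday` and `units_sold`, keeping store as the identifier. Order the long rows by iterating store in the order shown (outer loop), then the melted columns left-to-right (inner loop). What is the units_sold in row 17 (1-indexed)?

735

20 rows total (5 × 4). Row 17: index ⌊(17-1)/4⌋ = 4 into store → ST29; (17-1) mod 4 = 0 into the melted columns → Sat.
So row 17 is (ST29, Sat, 735); units_sold = 735.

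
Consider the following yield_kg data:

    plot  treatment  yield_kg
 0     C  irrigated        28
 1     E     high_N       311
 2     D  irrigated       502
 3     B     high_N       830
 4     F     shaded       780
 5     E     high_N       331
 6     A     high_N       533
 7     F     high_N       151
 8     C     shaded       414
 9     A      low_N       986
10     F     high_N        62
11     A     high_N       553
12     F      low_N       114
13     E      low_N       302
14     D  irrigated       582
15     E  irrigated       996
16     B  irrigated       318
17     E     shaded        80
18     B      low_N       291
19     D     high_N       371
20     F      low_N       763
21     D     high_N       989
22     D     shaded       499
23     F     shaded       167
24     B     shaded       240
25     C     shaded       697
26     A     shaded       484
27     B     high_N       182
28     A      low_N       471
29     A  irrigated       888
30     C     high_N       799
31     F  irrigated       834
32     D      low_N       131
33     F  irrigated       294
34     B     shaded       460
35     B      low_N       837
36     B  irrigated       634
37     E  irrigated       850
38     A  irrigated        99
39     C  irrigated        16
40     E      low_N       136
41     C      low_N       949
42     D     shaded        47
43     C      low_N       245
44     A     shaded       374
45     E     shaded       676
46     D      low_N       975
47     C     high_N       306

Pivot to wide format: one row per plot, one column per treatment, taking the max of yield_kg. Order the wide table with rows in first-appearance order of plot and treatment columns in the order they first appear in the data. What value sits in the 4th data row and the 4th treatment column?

837

With rows in first-appearance order of plot, row 4 is plot=B. treatment columns in first-appearance order: irrigated, high_N, shaded, low_N; column 4 is low_N.
Long rows with plot=B, treatment=low_N: max(291, 837) = 837.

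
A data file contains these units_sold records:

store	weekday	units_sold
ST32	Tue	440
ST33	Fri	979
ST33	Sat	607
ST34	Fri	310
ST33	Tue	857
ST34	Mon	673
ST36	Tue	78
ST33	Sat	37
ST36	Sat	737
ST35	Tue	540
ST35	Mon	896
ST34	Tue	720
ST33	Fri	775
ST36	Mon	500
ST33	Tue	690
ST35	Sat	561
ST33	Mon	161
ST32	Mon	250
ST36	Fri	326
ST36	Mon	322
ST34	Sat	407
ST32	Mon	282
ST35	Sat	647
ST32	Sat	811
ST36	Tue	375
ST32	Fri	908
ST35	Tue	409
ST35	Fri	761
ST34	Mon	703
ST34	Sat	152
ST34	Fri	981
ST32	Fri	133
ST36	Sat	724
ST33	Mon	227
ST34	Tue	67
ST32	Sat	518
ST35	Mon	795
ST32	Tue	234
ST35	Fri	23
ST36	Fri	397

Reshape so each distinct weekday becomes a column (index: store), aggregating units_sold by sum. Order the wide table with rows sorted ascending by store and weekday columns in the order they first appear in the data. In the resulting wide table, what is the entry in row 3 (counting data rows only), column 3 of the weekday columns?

559

With rows sorted ascending by store, row 3 is store=ST34. weekday columns in first-appearance order: Tue, Fri, Sat, Mon; column 3 is Sat.
Long rows with store=ST34, weekday=Sat: 407 + 152 = 559.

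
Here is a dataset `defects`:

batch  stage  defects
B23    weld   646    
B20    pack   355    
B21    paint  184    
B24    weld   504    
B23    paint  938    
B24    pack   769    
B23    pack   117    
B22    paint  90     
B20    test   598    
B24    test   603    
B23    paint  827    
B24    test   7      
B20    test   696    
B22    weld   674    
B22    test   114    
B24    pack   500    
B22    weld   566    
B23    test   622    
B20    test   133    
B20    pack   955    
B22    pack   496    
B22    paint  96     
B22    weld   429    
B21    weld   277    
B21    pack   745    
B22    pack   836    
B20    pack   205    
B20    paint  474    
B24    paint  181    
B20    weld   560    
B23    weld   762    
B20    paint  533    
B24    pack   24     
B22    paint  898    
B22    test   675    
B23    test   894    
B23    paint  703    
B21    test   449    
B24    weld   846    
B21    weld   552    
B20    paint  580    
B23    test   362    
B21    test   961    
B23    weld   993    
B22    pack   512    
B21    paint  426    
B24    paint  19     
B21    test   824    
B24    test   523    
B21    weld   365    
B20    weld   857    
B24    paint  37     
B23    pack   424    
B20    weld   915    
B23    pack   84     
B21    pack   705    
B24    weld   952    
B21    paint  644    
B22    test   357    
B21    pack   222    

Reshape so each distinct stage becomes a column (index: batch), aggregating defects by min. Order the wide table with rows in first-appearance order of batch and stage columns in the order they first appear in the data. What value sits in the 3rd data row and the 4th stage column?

With rows in first-appearance order of batch, row 3 is batch=B21. stage columns in first-appearance order: weld, pack, paint, test; column 4 is test.
Long rows with batch=B21, stage=test: min(449, 961, 824) = 449.

449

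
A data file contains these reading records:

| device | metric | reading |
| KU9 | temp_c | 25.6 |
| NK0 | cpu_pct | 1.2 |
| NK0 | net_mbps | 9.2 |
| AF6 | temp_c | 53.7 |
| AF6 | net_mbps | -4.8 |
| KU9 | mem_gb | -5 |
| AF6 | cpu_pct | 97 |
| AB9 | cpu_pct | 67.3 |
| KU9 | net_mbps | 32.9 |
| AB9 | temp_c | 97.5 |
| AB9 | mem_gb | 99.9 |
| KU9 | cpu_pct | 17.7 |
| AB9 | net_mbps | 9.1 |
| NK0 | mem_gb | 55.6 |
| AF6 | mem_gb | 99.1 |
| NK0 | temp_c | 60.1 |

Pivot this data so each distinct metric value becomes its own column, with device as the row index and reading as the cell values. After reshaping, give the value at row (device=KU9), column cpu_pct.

Wide layout: rows indexed by device, columns are the 4 distinct metric values (temp_c, cpu_pct, net_mbps, mem_gb).
Cell (device=KU9, metric=cpu_pct) draws from the long row where device=KU9 and metric=cpu_pct, which has reading=17.7.

17.7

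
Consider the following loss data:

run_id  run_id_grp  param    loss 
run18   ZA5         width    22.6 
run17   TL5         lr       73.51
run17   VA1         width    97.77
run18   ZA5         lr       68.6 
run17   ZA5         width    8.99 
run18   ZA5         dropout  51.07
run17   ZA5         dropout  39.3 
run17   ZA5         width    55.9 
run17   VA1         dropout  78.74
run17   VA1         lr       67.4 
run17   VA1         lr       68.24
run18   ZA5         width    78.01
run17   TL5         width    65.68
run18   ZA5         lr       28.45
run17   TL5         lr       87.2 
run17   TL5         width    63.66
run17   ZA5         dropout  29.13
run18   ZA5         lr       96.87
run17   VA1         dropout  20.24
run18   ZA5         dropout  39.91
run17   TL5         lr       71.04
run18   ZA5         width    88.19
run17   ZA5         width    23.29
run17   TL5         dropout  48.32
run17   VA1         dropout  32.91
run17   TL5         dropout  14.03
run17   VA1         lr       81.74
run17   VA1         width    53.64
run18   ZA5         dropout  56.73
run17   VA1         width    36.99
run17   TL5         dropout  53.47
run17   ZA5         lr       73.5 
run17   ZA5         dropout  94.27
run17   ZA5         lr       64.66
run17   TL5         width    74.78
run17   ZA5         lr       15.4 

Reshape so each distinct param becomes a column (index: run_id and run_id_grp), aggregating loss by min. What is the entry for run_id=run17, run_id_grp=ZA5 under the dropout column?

29.13

Rows with run_id=run17, run_id_grp=ZA5 and param=dropout: loss values are 39.3, 29.13, 94.27.
min(39.3, 29.13, 94.27) = 29.13.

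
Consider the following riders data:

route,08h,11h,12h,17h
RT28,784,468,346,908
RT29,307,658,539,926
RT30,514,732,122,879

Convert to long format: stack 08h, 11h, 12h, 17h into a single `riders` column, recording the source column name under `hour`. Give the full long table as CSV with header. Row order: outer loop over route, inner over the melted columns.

route,hour,riders
RT28,08h,784
RT28,11h,468
RT28,12h,346
RT28,17h,908
RT29,08h,307
RT29,11h,658
RT29,12h,539
RT29,17h,926
RT30,08h,514
RT30,11h,732
RT30,12h,122
RT30,17h,879

Each (route, column) pair becomes one row: 3 × 4 = 12 rows.
For example, (RT28, 08h) → riders=784.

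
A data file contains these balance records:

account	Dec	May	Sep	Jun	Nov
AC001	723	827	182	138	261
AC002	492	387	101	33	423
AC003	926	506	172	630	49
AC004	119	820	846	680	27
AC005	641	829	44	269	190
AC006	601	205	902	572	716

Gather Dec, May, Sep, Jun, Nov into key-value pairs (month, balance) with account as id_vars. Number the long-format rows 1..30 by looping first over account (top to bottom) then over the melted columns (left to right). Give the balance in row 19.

30 rows total (6 × 5). Row 19: index ⌊(19-1)/5⌋ = 3 into account → AC004; (19-1) mod 5 = 3 into the melted columns → Jun.
So row 19 is (AC004, Jun, 680); balance = 680.

680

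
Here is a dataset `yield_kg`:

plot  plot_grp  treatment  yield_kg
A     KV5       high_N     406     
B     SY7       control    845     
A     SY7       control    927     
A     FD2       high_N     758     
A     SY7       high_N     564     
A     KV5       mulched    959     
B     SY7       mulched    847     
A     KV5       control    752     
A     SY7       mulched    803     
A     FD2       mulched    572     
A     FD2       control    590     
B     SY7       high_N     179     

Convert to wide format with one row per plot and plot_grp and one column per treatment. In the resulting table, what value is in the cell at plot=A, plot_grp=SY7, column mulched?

Wide layout: rows indexed by plot and plot_grp, columns are the 3 distinct treatment values (high_N, control, mulched).
Cell (plot=A, plot_grp=SY7, treatment=mulched) draws from the long row where plot=A, plot_grp=SY7 and treatment=mulched, which has yield_kg=803.

803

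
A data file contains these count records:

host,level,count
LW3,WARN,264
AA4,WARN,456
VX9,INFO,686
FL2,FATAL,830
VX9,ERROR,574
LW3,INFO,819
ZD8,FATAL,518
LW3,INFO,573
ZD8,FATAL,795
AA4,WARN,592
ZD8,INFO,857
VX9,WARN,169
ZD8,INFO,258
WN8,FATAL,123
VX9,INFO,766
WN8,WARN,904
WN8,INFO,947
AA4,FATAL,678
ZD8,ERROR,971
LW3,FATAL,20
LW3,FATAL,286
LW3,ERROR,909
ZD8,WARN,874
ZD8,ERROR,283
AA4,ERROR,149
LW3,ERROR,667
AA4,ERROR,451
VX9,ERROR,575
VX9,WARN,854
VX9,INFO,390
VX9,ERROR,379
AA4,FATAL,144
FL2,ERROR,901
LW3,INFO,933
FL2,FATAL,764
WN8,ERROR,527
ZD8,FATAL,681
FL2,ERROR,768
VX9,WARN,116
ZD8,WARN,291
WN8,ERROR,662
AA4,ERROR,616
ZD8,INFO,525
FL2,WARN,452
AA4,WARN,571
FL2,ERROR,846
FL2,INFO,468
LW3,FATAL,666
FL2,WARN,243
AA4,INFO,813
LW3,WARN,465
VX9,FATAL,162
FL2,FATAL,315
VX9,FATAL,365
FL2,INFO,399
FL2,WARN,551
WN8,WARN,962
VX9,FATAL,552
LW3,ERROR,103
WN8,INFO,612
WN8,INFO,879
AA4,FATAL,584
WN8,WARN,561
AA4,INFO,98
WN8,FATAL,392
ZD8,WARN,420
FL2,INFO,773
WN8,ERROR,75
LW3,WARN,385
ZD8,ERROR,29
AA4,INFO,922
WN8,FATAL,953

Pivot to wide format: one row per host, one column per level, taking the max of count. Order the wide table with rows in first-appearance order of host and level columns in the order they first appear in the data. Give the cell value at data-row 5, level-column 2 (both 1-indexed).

With rows in first-appearance order of host, row 5 is host=ZD8. level columns in first-appearance order: WARN, INFO, FATAL, ERROR; column 2 is INFO.
Long rows with host=ZD8, level=INFO: max(857, 258, 525) = 857.

857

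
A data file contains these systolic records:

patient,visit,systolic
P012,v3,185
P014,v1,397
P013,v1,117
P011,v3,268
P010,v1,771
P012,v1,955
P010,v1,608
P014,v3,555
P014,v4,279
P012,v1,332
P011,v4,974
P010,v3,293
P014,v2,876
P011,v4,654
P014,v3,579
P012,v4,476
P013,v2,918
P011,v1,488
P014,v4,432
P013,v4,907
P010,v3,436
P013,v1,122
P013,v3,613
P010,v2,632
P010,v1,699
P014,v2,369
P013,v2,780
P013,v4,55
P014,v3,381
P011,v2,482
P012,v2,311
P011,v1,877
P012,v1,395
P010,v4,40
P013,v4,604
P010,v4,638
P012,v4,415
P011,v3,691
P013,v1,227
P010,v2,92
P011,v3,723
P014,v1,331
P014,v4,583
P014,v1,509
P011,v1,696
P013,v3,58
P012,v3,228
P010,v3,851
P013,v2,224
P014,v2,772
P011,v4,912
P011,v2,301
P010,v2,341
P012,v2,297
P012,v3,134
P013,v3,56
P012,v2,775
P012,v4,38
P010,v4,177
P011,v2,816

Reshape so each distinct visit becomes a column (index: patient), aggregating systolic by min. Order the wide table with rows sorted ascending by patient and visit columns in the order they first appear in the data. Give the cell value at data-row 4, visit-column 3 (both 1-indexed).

With rows sorted ascending by patient, row 4 is patient=P013. visit columns in first-appearance order: v3, v1, v4, v2; column 3 is v4.
Long rows with patient=P013, visit=v4: min(907, 55, 604) = 55.

55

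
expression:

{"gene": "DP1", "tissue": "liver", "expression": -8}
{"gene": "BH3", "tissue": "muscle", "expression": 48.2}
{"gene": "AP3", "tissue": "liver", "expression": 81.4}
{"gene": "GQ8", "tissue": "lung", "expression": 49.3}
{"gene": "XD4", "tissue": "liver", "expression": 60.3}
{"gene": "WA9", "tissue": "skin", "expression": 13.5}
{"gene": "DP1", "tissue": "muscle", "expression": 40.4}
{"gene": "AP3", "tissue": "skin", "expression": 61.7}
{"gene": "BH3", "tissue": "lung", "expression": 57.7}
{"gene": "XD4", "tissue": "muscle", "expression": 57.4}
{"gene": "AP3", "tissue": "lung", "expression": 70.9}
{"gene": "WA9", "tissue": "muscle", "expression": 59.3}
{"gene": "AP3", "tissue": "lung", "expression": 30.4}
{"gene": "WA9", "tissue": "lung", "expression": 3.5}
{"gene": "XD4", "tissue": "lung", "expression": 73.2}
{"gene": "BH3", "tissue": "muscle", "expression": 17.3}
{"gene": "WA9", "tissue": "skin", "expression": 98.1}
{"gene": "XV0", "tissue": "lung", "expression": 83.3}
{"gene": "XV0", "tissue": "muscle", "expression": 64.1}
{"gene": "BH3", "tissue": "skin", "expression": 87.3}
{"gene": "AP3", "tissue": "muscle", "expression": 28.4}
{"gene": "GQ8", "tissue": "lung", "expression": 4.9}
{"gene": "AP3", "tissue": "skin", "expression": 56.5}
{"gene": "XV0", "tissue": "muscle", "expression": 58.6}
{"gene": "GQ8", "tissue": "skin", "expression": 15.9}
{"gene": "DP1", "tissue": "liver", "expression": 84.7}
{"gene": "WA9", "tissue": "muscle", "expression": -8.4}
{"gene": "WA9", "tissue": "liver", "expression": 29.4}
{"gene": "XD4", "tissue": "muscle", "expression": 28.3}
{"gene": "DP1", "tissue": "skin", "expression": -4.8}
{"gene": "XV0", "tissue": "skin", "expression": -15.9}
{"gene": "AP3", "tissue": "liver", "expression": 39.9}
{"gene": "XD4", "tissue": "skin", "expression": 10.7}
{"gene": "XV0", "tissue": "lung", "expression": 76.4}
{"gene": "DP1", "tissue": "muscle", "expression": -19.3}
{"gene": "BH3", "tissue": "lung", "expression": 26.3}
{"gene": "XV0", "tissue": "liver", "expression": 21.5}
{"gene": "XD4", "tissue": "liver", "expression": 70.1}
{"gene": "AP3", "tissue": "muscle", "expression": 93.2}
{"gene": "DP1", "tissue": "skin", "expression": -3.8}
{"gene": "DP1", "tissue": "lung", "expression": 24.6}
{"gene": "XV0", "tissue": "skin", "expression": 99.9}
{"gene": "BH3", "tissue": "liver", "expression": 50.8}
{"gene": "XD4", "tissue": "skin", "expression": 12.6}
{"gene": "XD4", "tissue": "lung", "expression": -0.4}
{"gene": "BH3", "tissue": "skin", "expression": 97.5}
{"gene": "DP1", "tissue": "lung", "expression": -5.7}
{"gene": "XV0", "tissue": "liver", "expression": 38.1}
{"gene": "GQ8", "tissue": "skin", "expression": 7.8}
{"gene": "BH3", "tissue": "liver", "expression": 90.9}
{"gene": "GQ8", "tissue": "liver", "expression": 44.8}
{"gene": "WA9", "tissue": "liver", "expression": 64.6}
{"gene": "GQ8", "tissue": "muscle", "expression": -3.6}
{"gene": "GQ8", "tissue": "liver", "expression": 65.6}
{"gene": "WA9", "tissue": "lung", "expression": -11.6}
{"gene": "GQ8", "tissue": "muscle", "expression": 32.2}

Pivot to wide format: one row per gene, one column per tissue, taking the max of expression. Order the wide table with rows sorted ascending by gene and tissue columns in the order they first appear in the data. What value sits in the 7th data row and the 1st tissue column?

38.1

With rows sorted ascending by gene, row 7 is gene=XV0. tissue columns in first-appearance order: liver, muscle, lung, skin; column 1 is liver.
Long rows with gene=XV0, tissue=liver: max(21.5, 38.1) = 38.1.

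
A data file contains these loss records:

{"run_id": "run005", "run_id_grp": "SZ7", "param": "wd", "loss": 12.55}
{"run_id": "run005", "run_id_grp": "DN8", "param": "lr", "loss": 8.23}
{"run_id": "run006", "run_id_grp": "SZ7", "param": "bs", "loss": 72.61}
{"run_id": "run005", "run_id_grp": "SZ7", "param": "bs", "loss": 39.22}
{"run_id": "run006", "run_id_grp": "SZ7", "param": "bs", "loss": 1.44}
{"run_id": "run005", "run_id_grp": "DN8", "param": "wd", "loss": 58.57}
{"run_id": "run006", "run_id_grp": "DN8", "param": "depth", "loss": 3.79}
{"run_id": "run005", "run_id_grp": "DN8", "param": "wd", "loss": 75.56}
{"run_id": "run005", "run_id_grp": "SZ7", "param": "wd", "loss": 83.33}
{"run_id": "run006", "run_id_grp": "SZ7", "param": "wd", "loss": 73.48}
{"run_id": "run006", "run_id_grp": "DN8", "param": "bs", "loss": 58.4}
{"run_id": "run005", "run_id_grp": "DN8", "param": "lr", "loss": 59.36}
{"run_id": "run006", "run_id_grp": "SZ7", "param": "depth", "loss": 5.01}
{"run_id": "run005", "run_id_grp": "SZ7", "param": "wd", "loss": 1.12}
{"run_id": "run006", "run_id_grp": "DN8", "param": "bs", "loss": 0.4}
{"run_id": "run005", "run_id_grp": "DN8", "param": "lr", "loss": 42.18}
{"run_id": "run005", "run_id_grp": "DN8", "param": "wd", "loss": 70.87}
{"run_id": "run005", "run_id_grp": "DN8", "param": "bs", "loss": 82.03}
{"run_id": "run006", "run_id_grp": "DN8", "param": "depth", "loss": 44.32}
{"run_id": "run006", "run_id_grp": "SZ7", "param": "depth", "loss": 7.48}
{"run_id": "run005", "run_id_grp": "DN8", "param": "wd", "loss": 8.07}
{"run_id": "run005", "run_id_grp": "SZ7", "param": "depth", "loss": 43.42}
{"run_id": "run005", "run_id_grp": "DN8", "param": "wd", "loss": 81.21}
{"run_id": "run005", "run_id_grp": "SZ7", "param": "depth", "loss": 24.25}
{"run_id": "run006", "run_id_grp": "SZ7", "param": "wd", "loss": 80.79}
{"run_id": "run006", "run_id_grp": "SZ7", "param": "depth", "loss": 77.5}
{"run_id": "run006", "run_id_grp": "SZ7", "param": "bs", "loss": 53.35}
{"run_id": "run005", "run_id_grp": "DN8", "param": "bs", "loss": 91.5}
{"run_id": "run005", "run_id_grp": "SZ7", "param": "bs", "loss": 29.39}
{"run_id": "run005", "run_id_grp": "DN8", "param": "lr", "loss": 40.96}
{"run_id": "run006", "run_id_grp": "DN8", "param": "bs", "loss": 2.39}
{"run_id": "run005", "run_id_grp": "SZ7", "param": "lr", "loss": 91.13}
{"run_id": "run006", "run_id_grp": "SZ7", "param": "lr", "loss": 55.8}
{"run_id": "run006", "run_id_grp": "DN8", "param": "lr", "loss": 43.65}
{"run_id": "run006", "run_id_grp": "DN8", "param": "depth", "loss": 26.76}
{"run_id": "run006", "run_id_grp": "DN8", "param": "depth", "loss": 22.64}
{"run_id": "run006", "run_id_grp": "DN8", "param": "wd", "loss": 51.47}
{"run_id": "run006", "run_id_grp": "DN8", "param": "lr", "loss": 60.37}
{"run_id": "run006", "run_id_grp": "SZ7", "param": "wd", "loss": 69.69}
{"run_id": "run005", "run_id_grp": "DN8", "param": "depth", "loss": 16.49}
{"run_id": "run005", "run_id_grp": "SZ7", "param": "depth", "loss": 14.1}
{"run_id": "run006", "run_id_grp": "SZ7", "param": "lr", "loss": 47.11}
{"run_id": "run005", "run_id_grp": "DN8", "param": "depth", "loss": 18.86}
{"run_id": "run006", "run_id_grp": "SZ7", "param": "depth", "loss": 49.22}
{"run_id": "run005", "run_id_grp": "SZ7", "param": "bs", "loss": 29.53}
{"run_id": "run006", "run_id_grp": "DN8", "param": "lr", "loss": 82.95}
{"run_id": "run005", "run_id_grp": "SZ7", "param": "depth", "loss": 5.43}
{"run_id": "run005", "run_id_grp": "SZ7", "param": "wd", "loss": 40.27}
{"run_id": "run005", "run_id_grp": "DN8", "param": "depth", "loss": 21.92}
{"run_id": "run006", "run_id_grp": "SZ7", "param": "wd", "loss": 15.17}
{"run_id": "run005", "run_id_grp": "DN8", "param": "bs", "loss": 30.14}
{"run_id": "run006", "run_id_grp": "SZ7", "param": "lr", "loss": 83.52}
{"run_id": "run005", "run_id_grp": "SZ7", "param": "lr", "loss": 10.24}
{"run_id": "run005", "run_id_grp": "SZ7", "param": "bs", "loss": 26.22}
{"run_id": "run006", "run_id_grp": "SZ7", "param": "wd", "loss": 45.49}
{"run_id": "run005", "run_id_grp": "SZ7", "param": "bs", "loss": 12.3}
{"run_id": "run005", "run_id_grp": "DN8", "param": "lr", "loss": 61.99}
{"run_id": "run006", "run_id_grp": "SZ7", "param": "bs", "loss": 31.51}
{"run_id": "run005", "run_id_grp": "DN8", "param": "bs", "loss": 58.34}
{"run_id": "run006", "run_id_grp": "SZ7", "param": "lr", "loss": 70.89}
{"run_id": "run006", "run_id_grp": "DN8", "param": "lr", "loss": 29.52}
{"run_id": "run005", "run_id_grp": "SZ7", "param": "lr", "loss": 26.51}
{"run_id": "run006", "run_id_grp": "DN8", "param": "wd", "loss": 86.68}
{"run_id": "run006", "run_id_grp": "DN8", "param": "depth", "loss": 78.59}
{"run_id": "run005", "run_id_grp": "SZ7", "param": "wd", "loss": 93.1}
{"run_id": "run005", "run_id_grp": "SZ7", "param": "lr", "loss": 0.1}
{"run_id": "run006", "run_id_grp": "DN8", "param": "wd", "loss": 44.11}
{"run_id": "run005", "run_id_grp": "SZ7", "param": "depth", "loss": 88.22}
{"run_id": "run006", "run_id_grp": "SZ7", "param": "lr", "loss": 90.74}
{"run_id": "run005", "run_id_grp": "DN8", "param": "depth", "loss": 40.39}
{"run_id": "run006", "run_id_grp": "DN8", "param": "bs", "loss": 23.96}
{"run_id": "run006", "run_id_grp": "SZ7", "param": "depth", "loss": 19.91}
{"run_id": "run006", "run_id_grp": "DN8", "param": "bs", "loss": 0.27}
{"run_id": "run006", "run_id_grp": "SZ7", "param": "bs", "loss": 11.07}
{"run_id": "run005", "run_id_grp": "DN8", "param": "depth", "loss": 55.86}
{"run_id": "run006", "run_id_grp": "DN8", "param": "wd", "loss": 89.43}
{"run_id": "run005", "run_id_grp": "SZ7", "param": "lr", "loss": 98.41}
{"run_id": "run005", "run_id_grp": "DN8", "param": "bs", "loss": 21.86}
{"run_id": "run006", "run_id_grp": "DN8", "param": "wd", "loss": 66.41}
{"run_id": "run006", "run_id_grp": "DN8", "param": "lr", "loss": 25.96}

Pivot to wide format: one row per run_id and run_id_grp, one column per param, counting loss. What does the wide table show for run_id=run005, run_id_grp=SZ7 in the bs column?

5

Rows with run_id=run005, run_id_grp=SZ7 and param=bs: loss values are 39.22, 29.39, 29.53, 26.22, 12.3.
5 rows match — count = 5.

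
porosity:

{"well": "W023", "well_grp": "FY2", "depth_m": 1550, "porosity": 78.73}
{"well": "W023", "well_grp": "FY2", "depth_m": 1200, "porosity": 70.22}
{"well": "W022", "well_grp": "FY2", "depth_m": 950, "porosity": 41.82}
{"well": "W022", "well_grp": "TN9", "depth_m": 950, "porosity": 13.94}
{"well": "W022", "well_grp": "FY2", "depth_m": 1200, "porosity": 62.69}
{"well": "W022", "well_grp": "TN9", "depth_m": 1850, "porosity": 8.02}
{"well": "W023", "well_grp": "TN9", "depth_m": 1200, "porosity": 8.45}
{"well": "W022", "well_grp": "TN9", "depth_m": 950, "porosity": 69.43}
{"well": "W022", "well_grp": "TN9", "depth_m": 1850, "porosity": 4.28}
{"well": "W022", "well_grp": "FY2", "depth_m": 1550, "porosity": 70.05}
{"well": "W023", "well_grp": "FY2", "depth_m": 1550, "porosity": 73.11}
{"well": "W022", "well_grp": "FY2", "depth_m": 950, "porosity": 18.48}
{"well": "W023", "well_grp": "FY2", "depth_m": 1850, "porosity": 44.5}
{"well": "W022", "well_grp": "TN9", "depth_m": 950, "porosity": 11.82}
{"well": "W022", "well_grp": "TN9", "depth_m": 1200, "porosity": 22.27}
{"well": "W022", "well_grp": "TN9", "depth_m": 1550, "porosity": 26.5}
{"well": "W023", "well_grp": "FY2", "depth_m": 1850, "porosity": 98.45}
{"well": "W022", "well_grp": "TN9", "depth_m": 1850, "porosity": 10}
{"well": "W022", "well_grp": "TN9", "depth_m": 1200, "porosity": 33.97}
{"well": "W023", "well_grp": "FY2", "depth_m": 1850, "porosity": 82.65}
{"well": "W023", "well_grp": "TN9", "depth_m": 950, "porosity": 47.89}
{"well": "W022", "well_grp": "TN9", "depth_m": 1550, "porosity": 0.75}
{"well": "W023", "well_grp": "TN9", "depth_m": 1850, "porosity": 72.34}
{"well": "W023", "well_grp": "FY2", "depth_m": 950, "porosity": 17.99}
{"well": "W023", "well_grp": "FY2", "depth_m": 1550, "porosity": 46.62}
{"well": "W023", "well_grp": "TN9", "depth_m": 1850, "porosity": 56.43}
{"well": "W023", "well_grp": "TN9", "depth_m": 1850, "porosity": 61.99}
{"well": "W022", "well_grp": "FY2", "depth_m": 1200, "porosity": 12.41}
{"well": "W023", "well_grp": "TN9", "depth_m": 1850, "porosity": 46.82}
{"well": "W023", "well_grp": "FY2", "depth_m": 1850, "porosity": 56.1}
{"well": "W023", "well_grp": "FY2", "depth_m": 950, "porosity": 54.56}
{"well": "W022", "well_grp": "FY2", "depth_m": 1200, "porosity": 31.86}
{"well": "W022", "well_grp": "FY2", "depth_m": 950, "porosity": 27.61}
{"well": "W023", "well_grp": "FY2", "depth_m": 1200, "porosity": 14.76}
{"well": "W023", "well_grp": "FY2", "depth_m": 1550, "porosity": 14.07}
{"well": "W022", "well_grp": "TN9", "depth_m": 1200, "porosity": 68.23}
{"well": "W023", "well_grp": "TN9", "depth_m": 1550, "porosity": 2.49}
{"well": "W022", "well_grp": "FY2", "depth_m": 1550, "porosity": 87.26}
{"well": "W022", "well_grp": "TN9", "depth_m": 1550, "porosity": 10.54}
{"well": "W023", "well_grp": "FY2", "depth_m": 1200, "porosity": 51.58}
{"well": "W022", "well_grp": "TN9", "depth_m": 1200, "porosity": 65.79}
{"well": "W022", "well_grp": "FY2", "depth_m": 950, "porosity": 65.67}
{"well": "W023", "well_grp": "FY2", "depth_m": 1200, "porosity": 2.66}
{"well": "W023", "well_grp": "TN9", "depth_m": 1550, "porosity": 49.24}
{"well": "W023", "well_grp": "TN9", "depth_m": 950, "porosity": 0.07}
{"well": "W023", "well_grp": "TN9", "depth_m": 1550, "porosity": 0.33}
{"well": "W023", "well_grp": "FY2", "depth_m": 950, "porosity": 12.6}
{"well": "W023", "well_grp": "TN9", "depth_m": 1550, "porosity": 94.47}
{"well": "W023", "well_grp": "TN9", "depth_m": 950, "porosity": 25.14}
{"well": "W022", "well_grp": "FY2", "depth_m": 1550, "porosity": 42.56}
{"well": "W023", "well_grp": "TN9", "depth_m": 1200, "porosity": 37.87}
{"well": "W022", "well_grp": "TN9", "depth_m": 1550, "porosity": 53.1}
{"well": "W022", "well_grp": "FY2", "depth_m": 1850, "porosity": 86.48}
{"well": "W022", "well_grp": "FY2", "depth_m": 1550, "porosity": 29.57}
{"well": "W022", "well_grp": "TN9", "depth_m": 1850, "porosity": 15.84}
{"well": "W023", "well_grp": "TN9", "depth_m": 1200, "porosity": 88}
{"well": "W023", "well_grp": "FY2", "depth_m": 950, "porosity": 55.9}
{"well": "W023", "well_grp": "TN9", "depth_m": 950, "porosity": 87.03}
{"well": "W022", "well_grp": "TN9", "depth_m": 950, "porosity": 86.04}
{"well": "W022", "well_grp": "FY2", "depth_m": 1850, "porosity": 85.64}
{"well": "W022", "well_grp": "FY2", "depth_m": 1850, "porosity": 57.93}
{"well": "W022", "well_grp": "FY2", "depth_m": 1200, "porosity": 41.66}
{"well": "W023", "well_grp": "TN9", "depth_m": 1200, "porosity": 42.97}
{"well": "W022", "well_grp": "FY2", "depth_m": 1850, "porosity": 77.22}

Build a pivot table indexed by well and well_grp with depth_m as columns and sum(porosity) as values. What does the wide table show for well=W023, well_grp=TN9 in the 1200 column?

Rows with well=W023, well_grp=TN9 and depth_m=1200: porosity values are 8.45, 37.87, 88, 42.97.
8.45 + 37.87 + 88 + 42.97 = 177.29.

177.29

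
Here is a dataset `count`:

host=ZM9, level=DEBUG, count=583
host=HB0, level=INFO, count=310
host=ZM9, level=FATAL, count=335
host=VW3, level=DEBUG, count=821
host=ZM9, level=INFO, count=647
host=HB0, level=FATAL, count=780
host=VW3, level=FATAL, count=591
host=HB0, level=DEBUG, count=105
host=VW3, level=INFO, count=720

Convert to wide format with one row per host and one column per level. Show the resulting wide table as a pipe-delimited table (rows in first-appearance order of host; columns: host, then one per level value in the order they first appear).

| host | DEBUG | INFO | FATAL |
| ZM9 | 583 | 647 | 335 |
| HB0 | 105 | 310 | 780 |
| VW3 | 821 | 720 | 591 |

Columns: host plus the 3 distinct level values (DEBUG, INFO, FATAL).
For example, row ZM9 column DEBUG takes count=583 from the long row (ZM9, DEBUG).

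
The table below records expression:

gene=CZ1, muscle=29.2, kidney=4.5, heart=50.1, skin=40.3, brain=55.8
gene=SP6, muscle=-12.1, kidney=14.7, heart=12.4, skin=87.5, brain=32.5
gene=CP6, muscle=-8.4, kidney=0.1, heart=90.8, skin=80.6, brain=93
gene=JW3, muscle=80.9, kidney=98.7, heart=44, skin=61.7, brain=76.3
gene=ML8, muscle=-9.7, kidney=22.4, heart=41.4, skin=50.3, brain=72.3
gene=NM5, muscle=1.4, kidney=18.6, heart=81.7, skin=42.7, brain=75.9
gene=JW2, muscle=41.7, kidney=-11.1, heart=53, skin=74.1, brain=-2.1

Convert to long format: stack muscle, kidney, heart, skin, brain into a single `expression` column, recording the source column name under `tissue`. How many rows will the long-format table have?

35

7 gene values × 5 melted columns = 35 rows.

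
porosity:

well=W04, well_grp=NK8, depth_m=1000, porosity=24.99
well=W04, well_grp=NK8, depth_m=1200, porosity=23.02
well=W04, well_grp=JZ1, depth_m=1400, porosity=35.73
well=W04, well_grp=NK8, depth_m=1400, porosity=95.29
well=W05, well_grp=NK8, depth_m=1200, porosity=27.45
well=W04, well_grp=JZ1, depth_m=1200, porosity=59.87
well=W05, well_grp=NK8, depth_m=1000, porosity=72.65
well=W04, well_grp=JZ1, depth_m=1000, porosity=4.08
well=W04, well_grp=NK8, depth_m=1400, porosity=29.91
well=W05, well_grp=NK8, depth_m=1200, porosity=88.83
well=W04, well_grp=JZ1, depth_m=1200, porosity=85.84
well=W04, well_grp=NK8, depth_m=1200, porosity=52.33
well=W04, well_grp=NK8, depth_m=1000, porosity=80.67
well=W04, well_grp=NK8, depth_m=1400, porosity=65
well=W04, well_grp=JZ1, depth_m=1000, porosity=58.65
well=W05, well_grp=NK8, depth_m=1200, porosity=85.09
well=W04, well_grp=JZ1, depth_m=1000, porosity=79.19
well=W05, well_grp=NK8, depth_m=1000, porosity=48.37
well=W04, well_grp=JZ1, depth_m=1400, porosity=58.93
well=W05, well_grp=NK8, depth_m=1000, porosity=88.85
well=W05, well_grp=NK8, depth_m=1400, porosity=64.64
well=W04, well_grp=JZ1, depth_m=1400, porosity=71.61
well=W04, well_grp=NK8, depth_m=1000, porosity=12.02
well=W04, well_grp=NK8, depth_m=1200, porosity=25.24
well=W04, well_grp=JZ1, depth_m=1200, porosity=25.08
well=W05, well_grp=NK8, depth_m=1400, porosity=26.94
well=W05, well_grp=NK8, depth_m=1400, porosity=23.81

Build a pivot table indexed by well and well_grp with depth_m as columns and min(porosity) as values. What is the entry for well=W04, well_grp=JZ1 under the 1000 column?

Rows with well=W04, well_grp=JZ1 and depth_m=1000: porosity values are 4.08, 58.65, 79.19.
min(4.08, 58.65, 79.19) = 4.08.

4.08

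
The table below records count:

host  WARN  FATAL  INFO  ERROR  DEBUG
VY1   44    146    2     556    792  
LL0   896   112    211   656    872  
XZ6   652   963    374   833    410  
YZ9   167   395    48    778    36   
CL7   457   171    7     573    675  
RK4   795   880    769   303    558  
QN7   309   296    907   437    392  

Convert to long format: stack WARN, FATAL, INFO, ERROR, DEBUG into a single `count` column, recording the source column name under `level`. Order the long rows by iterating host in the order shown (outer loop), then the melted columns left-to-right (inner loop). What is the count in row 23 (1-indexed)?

7

35 rows total (7 × 5). Row 23: index ⌊(23-1)/5⌋ = 4 into host → CL7; (23-1) mod 5 = 2 into the melted columns → INFO.
So row 23 is (CL7, INFO, 7); count = 7.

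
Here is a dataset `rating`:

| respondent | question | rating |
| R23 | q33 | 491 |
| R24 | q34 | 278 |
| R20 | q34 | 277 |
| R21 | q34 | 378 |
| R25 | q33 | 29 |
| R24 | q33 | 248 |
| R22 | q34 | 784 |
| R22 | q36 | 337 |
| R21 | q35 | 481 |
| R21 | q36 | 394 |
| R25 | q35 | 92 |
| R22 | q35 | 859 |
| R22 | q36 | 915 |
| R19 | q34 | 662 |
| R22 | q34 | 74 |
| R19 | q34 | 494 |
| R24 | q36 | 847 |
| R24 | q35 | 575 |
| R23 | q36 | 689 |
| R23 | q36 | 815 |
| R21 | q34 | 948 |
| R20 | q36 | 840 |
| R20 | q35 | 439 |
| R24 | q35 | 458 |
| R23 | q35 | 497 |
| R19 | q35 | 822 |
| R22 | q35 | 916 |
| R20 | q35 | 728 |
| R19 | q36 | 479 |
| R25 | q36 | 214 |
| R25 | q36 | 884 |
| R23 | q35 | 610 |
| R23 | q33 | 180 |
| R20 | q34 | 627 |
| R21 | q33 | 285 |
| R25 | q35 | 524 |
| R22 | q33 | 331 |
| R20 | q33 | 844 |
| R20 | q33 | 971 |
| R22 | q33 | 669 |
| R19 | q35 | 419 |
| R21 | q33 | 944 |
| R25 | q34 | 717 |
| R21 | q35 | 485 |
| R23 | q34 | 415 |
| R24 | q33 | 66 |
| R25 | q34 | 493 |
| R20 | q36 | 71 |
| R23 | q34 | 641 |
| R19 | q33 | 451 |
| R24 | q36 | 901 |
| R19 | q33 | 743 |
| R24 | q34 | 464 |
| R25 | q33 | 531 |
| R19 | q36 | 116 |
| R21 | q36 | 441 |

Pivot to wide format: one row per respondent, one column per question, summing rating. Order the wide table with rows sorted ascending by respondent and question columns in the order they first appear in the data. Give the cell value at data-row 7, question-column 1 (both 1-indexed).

With rows sorted ascending by respondent, row 7 is respondent=R25. question columns in first-appearance order: q33, q34, q36, q35; column 1 is q33.
Long rows with respondent=R25, question=q33: 29 + 531 = 560.

560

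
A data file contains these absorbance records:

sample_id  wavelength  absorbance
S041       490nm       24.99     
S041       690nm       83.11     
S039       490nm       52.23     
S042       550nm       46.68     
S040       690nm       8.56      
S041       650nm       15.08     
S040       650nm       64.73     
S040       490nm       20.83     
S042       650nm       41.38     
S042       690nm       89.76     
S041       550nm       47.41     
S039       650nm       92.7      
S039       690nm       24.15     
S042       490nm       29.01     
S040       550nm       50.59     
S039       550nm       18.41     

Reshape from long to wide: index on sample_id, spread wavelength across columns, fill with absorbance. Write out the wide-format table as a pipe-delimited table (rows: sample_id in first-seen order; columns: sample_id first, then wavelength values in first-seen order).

| sample_id | 490nm | 690nm | 550nm | 650nm |
| S041 | 24.99 | 83.11 | 47.41 | 15.08 |
| S039 | 52.23 | 24.15 | 18.41 | 92.7 |
| S042 | 29.01 | 89.76 | 46.68 | 41.38 |
| S040 | 20.83 | 8.56 | 50.59 | 64.73 |

Columns: sample_id plus the 4 distinct wavelength values (490nm, 690nm, 550nm, 650nm).
For example, row S041 column 490nm takes absorbance=24.99 from the long row (S041, 490nm).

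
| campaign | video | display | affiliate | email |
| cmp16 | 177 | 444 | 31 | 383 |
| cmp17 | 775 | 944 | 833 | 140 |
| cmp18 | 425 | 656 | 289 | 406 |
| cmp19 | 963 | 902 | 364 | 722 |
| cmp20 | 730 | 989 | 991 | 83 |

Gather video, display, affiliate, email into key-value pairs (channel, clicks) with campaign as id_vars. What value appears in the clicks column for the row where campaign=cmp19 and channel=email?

722

Unpivoting turns each (campaign, wide-column) pair into one long row.
The wide cell at row cmp19, column email holds 722, so the long row (cmp19, email) has clicks=722.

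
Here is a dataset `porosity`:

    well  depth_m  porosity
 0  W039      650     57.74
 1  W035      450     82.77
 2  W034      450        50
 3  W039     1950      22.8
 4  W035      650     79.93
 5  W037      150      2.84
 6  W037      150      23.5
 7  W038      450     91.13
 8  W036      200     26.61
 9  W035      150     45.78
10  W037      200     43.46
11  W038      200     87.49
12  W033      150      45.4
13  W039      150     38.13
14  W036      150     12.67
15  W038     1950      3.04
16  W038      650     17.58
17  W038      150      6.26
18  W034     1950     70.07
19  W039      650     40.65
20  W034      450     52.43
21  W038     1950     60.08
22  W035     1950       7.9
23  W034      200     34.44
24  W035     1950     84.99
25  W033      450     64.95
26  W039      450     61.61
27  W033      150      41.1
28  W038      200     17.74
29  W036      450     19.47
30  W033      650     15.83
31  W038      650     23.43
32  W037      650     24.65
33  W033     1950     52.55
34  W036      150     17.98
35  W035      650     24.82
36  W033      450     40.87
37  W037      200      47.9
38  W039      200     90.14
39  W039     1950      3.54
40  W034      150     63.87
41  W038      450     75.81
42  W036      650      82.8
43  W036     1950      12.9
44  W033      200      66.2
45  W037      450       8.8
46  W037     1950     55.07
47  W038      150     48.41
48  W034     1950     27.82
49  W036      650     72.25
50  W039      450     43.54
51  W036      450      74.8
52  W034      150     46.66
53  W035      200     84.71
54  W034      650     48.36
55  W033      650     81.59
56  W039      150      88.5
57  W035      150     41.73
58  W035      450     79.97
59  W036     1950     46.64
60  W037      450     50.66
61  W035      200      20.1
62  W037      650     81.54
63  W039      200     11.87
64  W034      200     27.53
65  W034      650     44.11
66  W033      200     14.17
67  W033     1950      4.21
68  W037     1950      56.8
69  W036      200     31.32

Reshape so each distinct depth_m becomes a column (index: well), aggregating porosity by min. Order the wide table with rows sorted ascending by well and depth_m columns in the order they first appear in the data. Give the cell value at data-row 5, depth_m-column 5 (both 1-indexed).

With rows sorted ascending by well, row 5 is well=W037. depth_m columns in first-appearance order: 650, 450, 1950, 150, 200; column 5 is 200.
Long rows with well=W037, depth_m=200: min(43.46, 47.9) = 43.46.

43.46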